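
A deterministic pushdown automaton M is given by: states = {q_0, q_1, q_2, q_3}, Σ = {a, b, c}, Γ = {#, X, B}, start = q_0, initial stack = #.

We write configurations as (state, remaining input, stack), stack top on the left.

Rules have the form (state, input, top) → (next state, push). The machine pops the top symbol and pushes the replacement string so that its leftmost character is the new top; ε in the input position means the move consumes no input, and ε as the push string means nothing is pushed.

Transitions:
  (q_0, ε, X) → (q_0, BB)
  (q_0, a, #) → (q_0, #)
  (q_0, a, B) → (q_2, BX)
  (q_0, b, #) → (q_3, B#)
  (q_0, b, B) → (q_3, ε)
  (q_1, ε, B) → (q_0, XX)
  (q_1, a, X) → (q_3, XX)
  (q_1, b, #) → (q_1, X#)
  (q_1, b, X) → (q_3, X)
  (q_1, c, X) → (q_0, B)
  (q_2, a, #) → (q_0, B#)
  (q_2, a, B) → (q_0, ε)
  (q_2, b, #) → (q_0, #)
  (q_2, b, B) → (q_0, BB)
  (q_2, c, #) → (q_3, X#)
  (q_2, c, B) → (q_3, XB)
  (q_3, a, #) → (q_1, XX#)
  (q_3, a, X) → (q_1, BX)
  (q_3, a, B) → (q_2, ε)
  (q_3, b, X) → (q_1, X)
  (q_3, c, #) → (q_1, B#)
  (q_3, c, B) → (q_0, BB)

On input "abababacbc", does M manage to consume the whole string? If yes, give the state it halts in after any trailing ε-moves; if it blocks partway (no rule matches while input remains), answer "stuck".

(q_0, abababacbc, #)
  read a, top #: go to q_0, push # → (q_0, bababacbc, #)
  read b, top #: go to q_3, push B# → (q_3, ababacbc, B#)
  read a, top B: go to q_2, push ε → (q_2, babacbc, #)
  read b, top #: go to q_0, push # → (q_0, abacbc, #)
  read a, top #: go to q_0, push # → (q_0, bacbc, #)
  read b, top #: go to q_3, push B# → (q_3, acbc, B#)
  read a, top B: go to q_2, push ε → (q_2, cbc, #)
  read c, top #: go to q_3, push X# → (q_3, bc, X#)
  read b, top X: go to q_1, push X → (q_1, c, X#)
  read c, top X: go to q_0, push B → (q_0, ε, B#)
All input consumed; M is in state q_0.

q_0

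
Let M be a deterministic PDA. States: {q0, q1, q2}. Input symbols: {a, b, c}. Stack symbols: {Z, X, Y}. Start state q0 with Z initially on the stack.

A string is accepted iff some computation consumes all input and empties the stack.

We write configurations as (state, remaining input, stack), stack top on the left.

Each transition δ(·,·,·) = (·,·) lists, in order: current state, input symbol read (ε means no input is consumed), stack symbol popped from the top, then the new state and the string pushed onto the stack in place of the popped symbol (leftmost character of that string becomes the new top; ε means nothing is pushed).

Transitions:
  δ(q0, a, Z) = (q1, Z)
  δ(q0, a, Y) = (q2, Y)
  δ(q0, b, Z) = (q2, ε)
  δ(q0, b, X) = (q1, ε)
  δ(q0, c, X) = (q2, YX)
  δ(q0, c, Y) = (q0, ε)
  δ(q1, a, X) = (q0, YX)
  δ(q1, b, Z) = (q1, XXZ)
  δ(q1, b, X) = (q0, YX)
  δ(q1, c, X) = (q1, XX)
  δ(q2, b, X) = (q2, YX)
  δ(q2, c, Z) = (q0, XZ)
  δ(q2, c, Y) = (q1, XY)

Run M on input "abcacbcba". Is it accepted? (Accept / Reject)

(q0, abcacbcba, Z)
  read a, top Z: go to q1, push Z → (q1, bcacbcba, Z)
  read b, top Z: go to q1, push XXZ → (q1, cacbcba, XXZ)
  read c, top X: go to q1, push XX → (q1, acbcba, XXXZ)
  read a, top X: go to q0, push YX → (q0, cbcba, YXXXZ)
  read c, top Y: go to q0, push ε → (q0, bcba, XXXZ)
  read b, top X: go to q1, push ε → (q1, cba, XXZ)
  read c, top X: go to q1, push XX → (q1, ba, XXXZ)
  read b, top X: go to q0, push YX → (q0, a, YXXXZ)
  read a, top Y: go to q2, push Y → (q2, ε, YXXXZ)
All input consumed; stack is YXXXZ, not empty, and no further ε-move applies.

Reject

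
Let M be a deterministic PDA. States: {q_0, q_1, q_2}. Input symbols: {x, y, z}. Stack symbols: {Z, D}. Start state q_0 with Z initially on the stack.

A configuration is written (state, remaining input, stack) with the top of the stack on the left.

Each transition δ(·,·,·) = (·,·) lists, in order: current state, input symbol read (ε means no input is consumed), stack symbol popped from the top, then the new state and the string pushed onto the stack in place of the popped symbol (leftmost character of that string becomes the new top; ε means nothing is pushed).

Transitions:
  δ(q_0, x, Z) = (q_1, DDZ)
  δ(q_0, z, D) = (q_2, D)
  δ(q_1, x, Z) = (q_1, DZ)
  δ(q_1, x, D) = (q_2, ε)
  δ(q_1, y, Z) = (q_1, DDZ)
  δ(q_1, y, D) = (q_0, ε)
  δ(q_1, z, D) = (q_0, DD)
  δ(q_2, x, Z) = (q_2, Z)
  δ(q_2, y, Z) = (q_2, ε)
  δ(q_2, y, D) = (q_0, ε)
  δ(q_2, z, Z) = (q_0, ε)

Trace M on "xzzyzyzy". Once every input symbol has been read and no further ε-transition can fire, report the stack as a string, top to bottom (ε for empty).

Z

(q_0, xzzyzyzy, Z)
  read x, top Z: go to q_1, push DDZ → (q_1, zzyzyzy, DDZ)
  read z, top D: go to q_0, push DD → (q_0, zyzyzy, DDDZ)
  read z, top D: go to q_2, push D → (q_2, yzyzy, DDDZ)
  read y, top D: go to q_0, push ε → (q_0, zyzy, DDZ)
  read z, top D: go to q_2, push D → (q_2, yzy, DDZ)
  read y, top D: go to q_0, push ε → (q_0, zy, DZ)
  read z, top D: go to q_2, push D → (q_2, y, DZ)
  read y, top D: go to q_0, push ε → (q_0, ε, Z)
All input consumed in state q_0 with stack Z.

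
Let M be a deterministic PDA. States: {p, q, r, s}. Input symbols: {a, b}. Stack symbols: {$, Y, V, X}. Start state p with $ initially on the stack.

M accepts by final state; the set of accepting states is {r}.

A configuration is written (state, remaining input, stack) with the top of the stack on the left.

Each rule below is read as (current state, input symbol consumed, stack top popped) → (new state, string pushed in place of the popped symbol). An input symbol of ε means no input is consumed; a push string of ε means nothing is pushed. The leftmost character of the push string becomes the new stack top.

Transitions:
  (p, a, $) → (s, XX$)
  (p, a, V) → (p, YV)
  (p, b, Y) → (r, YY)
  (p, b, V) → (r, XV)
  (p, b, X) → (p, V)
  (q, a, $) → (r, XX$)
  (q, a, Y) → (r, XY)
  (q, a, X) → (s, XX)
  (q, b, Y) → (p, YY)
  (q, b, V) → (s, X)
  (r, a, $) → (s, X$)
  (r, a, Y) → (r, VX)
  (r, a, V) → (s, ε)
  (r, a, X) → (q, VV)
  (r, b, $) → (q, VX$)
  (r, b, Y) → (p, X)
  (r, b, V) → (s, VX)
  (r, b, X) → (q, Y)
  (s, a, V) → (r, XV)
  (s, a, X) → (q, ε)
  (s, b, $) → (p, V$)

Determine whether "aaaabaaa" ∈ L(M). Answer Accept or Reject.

Reject

(p, aaaabaaa, $)
  read a, top $: go to s, push XX$ → (s, aaabaaa, XX$)
  read a, top X: go to q, push ε → (q, aabaaa, X$)
  read a, top X: go to s, push XX → (s, abaaa, XX$)
  read a, top X: go to q, push ε → (q, baaa, X$)
No transition applies at (q, baaa, X$); input not fully consumed.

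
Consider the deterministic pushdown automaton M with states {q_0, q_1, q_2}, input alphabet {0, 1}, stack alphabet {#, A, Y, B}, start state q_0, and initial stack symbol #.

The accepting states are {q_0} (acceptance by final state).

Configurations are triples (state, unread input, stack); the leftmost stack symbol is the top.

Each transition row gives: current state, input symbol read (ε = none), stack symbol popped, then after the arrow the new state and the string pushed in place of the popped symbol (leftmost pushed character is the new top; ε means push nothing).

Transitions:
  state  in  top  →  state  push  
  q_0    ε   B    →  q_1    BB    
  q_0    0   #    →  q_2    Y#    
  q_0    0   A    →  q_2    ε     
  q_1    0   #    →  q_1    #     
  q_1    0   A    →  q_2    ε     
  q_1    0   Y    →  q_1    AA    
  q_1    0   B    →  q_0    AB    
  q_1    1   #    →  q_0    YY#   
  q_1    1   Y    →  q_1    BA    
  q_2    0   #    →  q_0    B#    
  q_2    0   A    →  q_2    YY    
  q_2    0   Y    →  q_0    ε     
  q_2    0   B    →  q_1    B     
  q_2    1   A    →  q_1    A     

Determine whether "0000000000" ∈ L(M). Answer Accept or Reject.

(q_0, 0000000000, #)
  read 0, top #: go to q_2, push Y# → (q_2, 000000000, Y#)
  read 0, top Y: go to q_0, push ε → (q_0, 00000000, #)
  read 0, top #: go to q_2, push Y# → (q_2, 0000000, Y#)
  read 0, top Y: go to q_0, push ε → (q_0, 000000, #)
  read 0, top #: go to q_2, push Y# → (q_2, 00000, Y#)
  read 0, top Y: go to q_0, push ε → (q_0, 0000, #)
  read 0, top #: go to q_2, push Y# → (q_2, 000, Y#)
  read 0, top Y: go to q_0, push ε → (q_0, 00, #)
  read 0, top #: go to q_2, push Y# → (q_2, 0, Y#)
  read 0, top Y: go to q_0, push ε → (q_0, ε, #)
All input consumed; state q_0 ∈ F.

Accept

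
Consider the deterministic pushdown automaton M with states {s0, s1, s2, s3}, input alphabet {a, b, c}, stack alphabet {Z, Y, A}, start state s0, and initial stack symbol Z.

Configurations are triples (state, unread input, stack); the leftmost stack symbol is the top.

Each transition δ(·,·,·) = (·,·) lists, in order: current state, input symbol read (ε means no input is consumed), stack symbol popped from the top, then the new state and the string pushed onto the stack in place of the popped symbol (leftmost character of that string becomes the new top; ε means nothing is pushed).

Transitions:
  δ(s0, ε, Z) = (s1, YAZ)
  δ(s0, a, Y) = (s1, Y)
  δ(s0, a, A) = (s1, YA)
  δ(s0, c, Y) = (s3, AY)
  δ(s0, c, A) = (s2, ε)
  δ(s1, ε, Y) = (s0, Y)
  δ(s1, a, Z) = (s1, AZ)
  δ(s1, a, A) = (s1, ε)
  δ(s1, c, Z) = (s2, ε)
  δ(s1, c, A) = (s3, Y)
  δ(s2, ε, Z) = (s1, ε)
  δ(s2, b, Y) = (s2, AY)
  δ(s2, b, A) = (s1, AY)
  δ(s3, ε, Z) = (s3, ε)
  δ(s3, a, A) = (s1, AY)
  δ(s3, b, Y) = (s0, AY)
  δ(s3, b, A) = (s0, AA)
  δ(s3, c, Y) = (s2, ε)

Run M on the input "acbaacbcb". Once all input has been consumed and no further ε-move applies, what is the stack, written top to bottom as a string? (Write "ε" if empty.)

(s0, acbaacbcb, Z) ⊢ (s1, acbaacbcb, YAZ) ⊢ (s0, acbaacbcb, YAZ) ⊢ (s1, cbaacbcb, YAZ) ⊢ (s0, cbaacbcb, YAZ) ⊢ (s3, baacbcb, AYAZ) ⊢ (s0, aacbcb, AAYAZ) ⊢ (s1, acbcb, YAAYAZ) ⊢ (s0, acbcb, YAAYAZ) ⊢ (s1, cbcb, YAAYAZ) ⊢ (s0, cbcb, YAAYAZ) ⊢ (s3, bcb, AYAAYAZ) ⊢ (s0, cb, AAYAAYAZ) ⊢ (s2, b, AYAAYAZ) ⊢ (s1, ε, AYYAAYAZ)
All input consumed in state s1 with stack AYYAAYAZ.

AYYAAYAZ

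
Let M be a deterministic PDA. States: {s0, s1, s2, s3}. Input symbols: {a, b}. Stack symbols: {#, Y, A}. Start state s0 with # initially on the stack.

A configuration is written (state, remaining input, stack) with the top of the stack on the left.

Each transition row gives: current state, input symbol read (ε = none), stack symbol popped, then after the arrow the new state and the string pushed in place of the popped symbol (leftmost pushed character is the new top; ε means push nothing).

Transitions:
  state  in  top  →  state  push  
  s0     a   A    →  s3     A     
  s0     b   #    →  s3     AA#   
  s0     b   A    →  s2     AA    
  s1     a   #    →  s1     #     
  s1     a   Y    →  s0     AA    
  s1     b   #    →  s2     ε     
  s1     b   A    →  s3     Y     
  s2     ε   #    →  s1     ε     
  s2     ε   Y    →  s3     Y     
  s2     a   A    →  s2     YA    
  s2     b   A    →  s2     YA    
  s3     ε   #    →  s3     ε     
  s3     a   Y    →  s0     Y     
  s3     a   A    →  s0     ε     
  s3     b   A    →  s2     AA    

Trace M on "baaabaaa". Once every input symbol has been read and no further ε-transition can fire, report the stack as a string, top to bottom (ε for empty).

(s0, baaabaaa, #)
  read b, top #: go to s3, push AA# → (s3, aaabaaa, AA#)
  read a, top A: go to s0, push ε → (s0, aabaaa, A#)
  read a, top A: go to s3, push A → (s3, abaaa, A#)
  read a, top A: go to s0, push ε → (s0, baaa, #)
  read b, top #: go to s3, push AA# → (s3, aaa, AA#)
  read a, top A: go to s0, push ε → (s0, aa, A#)
  read a, top A: go to s3, push A → (s3, a, A#)
  read a, top A: go to s0, push ε → (s0, ε, #)
All input consumed in state s0 with stack #.

#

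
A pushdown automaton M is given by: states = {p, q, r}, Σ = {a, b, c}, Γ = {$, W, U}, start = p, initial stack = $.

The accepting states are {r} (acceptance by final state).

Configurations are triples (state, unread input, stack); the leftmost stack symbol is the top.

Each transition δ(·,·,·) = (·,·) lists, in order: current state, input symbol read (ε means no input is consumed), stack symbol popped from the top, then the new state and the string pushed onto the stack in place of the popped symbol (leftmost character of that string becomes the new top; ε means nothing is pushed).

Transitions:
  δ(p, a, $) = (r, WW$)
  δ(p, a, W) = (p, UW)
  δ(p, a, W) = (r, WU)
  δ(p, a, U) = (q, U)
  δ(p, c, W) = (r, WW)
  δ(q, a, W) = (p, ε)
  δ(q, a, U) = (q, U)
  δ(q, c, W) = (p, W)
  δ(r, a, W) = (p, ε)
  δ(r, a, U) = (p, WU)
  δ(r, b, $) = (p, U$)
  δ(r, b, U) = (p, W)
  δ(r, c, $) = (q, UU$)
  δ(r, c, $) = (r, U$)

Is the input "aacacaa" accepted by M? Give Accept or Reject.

One accepting computation: (p, aacacaa, $) ⊢ (r, acacaa, WW$) ⊢ (p, cacaa, W$) ⊢ (r, acaa, WW$) ⊢ (p, caa, W$) ⊢ (r, aa, WW$) ⊢ (p, a, W$) ⊢ (r, ε, WU$)
All input consumed and state r ∈ F.

Accept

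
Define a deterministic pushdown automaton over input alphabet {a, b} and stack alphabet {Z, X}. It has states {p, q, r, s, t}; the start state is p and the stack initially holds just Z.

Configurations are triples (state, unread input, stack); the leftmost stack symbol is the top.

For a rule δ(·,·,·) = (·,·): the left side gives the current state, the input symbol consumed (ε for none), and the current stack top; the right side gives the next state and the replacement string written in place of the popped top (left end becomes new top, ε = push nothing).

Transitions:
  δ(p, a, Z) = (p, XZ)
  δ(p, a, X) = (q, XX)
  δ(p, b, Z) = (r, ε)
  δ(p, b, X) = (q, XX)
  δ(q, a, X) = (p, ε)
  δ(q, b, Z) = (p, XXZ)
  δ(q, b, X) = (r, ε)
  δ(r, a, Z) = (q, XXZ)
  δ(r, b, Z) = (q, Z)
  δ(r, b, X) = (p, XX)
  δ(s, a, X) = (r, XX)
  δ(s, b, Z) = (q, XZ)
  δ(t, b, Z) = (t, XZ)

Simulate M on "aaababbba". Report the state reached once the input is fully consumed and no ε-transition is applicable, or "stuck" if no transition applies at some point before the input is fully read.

q

(p, aaababbba, Z)
  read a, top Z: go to p, push XZ → (p, aababbba, XZ)
  read a, top X: go to q, push XX → (q, ababbba, XXZ)
  read a, top X: go to p, push ε → (p, babbba, XZ)
  read b, top X: go to q, push XX → (q, abbba, XXZ)
  read a, top X: go to p, push ε → (p, bbba, XZ)
  read b, top X: go to q, push XX → (q, bba, XXZ)
  read b, top X: go to r, push ε → (r, ba, XZ)
  read b, top X: go to p, push XX → (p, a, XXZ)
  read a, top X: go to q, push XX → (q, ε, XXXZ)
All input consumed; M is in state q.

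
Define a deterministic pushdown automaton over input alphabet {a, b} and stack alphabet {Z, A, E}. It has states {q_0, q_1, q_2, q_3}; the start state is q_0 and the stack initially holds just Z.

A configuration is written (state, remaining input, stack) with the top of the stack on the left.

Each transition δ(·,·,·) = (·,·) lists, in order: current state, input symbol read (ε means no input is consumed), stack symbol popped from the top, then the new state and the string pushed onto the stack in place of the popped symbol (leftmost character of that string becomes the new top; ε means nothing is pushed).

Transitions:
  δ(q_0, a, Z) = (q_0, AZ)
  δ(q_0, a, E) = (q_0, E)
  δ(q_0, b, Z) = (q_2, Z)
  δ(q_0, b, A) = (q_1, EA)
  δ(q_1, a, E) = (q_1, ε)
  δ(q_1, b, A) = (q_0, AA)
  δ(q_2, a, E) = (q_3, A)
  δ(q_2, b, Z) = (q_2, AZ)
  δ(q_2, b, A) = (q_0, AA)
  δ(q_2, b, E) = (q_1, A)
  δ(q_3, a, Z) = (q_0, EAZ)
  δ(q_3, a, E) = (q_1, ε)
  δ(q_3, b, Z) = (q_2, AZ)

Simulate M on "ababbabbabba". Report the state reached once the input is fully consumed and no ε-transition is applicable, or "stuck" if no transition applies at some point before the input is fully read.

(q_0, ababbabbabba, Z) ⊢ (q_0, babbabbabba, AZ) ⊢ (q_1, abbabbabba, EAZ) ⊢ (q_1, bbabbabba, AZ) ⊢ (q_0, babbabba, AAZ) ⊢ (q_1, abbabba, EAAZ) ⊢ (q_1, bbabba, AAZ) ⊢ (q_0, babba, AAAZ) ⊢ (q_1, abba, EAAAZ) ⊢ (q_1, bba, AAAZ) ⊢ (q_0, ba, AAAAZ) ⊢ (q_1, a, EAAAAZ) ⊢ (q_1, ε, AAAAZ)
All input consumed; M is in state q_1.

q_1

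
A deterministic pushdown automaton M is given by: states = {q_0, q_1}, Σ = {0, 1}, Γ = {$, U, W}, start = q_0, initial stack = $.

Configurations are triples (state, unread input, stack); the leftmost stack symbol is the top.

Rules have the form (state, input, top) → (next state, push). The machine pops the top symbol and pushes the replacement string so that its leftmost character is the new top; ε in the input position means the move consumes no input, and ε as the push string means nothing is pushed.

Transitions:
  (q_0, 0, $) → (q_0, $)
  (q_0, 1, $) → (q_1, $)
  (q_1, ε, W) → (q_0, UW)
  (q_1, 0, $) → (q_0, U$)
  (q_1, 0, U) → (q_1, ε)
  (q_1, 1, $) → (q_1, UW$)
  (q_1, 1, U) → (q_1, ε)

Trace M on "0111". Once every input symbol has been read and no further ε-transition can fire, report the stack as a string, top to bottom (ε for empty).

UW$

(q_0, 0111, $)
  read 0, top $: go to q_0, push $ → (q_0, 111, $)
  read 1, top $: go to q_1, push $ → (q_1, 11, $)
  read 1, top $: go to q_1, push UW$ → (q_1, 1, UW$)
  read 1, top U: go to q_1, push ε → (q_1, ε, W$)
  ε-move, top W: go to q_0, push UW → (q_0, ε, UW$)
All input consumed in state q_0 with stack UW$.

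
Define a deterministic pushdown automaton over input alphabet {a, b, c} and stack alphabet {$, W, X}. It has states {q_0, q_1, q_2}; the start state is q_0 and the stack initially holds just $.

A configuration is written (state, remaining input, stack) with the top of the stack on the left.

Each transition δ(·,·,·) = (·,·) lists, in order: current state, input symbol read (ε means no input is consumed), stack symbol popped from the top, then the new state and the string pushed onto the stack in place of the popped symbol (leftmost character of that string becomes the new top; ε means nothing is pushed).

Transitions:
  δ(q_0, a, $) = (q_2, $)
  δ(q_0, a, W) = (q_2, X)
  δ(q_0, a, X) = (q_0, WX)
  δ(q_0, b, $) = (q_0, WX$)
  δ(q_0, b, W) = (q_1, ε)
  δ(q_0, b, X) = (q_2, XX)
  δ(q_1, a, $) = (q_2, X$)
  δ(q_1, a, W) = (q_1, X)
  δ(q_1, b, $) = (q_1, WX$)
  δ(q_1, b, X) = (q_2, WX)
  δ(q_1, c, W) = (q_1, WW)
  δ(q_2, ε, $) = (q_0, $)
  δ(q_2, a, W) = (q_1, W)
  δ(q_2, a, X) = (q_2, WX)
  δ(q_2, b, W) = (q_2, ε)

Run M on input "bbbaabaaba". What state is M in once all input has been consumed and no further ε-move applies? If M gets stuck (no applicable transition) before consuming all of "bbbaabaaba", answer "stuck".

(q_0, bbbaabaaba, $)
  read b, top $: go to q_0, push WX$ → (q_0, bbaabaaba, WX$)
  read b, top W: go to q_1, push ε → (q_1, baabaaba, X$)
  read b, top X: go to q_2, push WX → (q_2, aabaaba, WX$)
  read a, top W: go to q_1, push W → (q_1, abaaba, WX$)
  read a, top W: go to q_1, push X → (q_1, baaba, XX$)
  read b, top X: go to q_2, push WX → (q_2, aaba, WXX$)
  read a, top W: go to q_1, push W → (q_1, aba, WXX$)
  read a, top W: go to q_1, push X → (q_1, ba, XXX$)
  read b, top X: go to q_2, push WX → (q_2, a, WXXX$)
  read a, top W: go to q_1, push W → (q_1, ε, WXXX$)
All input consumed; M is in state q_1.

q_1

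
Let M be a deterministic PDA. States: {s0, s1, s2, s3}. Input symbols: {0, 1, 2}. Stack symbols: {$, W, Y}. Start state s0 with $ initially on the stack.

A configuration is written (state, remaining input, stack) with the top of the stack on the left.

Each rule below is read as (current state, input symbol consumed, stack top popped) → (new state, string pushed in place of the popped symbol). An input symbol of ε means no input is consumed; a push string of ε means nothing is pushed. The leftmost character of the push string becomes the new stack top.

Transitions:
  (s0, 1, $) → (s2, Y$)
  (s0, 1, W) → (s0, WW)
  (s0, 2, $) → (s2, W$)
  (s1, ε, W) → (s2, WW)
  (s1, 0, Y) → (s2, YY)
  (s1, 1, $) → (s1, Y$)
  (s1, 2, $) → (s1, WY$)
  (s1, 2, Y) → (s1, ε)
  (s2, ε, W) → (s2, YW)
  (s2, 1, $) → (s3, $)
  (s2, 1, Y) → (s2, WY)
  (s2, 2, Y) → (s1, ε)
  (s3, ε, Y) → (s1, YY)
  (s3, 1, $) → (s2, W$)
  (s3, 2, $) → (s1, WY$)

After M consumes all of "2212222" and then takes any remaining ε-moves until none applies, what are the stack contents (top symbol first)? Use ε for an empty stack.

YWWWWWYWW$

(s0, 2212222, $) ⊢ (s2, 212222, W$) ⊢ (s2, 212222, YW$) ⊢ (s1, 12222, W$) ⊢ (s2, 12222, WW$) ⊢ (s2, 12222, YWW$) ⊢ (s2, 2222, WYWW$) ⊢ (s2, 2222, YWYWW$) ⊢ (s1, 222, WYWW$) ⊢ (s2, 222, WWYWW$) ⊢ (s2, 222, YWWYWW$) ⊢ (s1, 22, WWYWW$) ⊢ (s2, 22, WWWYWW$) ⊢ (s2, 22, YWWWYWW$) ⊢ (s1, 2, WWWYWW$) ⊢ (s2, 2, WWWWYWW$) ⊢ (s2, 2, YWWWWYWW$) ⊢ (s1, ε, WWWWYWW$) ⊢ (s2, ε, WWWWWYWW$) ⊢ (s2, ε, YWWWWWYWW$)
All input consumed in state s2 with stack YWWWWWYWW$.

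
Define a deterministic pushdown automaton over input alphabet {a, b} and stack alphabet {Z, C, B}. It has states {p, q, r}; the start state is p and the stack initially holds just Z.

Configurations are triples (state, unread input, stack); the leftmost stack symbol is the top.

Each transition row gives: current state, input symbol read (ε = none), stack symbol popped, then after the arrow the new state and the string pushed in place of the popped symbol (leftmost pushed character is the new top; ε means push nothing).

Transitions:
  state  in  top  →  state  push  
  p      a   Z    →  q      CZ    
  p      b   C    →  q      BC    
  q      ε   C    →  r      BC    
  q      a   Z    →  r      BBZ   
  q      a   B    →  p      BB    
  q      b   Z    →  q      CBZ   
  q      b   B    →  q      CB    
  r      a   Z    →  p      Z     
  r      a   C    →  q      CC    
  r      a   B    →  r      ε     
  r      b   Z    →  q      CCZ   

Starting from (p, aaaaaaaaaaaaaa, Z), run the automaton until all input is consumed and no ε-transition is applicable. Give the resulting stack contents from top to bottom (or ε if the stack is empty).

(p, aaaaaaaaaaaaaa, Z) ⊢ (q, aaaaaaaaaaaaa, CZ) ⊢ (r, aaaaaaaaaaaaa, BCZ) ⊢ (r, aaaaaaaaaaaa, CZ) ⊢ (q, aaaaaaaaaaa, CCZ) ⊢ (r, aaaaaaaaaaa, BCCZ) ⊢ (r, aaaaaaaaaa, CCZ) ⊢ (q, aaaaaaaaa, CCCZ) ⊢ (r, aaaaaaaaa, BCCCZ) ⊢ (r, aaaaaaaa, CCCZ) ⊢ (q, aaaaaaa, CCCCZ) ⊢ (r, aaaaaaa, BCCCCZ) ⊢ (r, aaaaaa, CCCCZ) ⊢ (q, aaaaa, CCCCCZ) ⊢ (r, aaaaa, BCCCCCZ) ⊢ (r, aaaa, CCCCCZ) ⊢ (q, aaa, CCCCCCZ) ⊢ (r, aaa, BCCCCCCZ) ⊢ (r, aa, CCCCCCZ) ⊢ (q, a, CCCCCCCZ) ⊢ (r, a, BCCCCCCCZ) ⊢ (r, ε, CCCCCCCZ)
All input consumed in state r with stack CCCCCCCZ.

CCCCCCCZ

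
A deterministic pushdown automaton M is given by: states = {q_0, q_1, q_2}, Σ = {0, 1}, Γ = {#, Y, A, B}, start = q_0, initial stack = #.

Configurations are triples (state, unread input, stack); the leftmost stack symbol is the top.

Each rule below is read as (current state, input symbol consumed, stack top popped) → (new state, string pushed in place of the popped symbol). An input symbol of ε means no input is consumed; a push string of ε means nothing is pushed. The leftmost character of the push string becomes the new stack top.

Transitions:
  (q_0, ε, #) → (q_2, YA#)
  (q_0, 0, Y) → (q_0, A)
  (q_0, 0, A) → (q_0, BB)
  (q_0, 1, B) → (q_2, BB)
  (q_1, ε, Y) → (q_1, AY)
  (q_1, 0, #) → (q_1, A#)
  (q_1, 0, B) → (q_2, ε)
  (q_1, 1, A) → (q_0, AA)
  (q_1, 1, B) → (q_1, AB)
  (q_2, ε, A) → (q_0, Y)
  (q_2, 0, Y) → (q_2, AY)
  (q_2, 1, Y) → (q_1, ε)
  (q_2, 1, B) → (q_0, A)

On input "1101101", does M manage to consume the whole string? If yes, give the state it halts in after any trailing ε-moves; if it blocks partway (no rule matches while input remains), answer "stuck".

(q_0, 1101101, #)
  ε-move, top #: go to q_2, push YA# → (q_2, 1101101, YA#)
  read 1, top Y: go to q_1, push ε → (q_1, 101101, A#)
  read 1, top A: go to q_0, push AA → (q_0, 01101, AA#)
  read 0, top A: go to q_0, push BB → (q_0, 1101, BBA#)
  read 1, top B: go to q_2, push BB → (q_2, 101, BBBA#)
  read 1, top B: go to q_0, push A → (q_0, 01, ABBA#)
  read 0, top A: go to q_0, push BB → (q_0, 1, BBBBA#)
  read 1, top B: go to q_2, push BB → (q_2, ε, BBBBBA#)
All input consumed; M is in state q_2.

q_2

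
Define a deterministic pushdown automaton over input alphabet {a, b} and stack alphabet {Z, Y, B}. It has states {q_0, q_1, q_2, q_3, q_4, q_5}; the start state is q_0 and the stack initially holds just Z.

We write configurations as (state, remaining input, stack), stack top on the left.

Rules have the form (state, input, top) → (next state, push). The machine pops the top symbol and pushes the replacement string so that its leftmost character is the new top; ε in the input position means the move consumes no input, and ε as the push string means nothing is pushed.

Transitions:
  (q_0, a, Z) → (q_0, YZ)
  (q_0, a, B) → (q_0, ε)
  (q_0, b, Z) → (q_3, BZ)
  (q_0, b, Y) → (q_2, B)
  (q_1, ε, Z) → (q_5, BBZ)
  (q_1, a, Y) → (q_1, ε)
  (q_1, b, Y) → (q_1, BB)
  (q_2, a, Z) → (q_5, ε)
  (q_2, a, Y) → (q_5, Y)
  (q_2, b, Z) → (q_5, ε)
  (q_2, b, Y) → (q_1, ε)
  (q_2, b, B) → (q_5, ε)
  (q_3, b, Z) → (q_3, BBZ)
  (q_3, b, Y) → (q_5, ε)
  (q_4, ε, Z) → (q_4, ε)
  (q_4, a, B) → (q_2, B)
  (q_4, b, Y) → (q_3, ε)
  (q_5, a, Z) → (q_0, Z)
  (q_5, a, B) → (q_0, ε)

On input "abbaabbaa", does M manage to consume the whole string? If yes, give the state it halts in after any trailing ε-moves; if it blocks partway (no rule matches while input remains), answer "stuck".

q_0

(q_0, abbaabbaa, Z) ⊢ (q_0, bbaabbaa, YZ) ⊢ (q_2, baabbaa, BZ) ⊢ (q_5, aabbaa, Z) ⊢ (q_0, abbaa, Z) ⊢ (q_0, bbaa, YZ) ⊢ (q_2, baa, BZ) ⊢ (q_5, aa, Z) ⊢ (q_0, a, Z) ⊢ (q_0, ε, YZ)
All input consumed; M is in state q_0.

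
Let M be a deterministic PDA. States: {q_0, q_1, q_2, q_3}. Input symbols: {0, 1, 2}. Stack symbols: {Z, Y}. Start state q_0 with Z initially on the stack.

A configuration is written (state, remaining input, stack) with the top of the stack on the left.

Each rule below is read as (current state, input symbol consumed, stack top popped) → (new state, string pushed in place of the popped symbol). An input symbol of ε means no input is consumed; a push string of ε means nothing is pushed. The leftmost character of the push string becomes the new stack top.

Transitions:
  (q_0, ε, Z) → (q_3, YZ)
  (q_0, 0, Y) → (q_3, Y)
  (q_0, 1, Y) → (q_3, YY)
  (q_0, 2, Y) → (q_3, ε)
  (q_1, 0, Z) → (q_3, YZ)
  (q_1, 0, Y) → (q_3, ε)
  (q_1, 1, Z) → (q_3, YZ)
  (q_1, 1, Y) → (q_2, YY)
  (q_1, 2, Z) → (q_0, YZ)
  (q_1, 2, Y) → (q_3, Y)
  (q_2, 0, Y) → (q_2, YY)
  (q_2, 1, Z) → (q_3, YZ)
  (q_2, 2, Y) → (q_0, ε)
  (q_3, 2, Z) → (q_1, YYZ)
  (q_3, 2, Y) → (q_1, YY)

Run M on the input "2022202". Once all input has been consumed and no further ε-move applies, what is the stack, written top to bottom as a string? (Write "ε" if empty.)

(q_0, 2022202, Z)
  ε-move, top Z: go to q_3, push YZ → (q_3, 2022202, YZ)
  read 2, top Y: go to q_1, push YY → (q_1, 022202, YYZ)
  read 0, top Y: go to q_3, push ε → (q_3, 22202, YZ)
  read 2, top Y: go to q_1, push YY → (q_1, 2202, YYZ)
  read 2, top Y: go to q_3, push Y → (q_3, 202, YYZ)
  read 2, top Y: go to q_1, push YY → (q_1, 02, YYYZ)
  read 0, top Y: go to q_3, push ε → (q_3, 2, YYZ)
  read 2, top Y: go to q_1, push YY → (q_1, ε, YYYZ)
All input consumed in state q_1 with stack YYYZ.

YYYZ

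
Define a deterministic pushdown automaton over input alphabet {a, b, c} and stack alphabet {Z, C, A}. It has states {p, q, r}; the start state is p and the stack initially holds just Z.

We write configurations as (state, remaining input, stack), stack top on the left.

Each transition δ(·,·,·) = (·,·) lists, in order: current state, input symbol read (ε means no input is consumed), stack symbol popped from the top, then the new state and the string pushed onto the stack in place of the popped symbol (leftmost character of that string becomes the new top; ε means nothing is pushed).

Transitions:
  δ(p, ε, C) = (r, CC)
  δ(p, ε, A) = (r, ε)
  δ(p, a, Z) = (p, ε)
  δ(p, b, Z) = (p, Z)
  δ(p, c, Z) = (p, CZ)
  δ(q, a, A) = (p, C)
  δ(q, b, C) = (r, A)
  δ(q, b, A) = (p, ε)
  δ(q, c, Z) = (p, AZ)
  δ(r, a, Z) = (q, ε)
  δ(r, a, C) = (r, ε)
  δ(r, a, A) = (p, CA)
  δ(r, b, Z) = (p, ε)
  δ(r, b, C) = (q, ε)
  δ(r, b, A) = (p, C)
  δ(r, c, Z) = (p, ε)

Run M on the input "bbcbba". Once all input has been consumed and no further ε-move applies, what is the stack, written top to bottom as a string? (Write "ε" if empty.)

(p, bbcbba, Z)
  read b, top Z: go to p, push Z → (p, bcbba, Z)
  read b, top Z: go to p, push Z → (p, cbba, Z)
  read c, top Z: go to p, push CZ → (p, bba, CZ)
  ε-move, top C: go to r, push CC → (r, bba, CCZ)
  read b, top C: go to q, push ε → (q, ba, CZ)
  read b, top C: go to r, push A → (r, a, AZ)
  read a, top A: go to p, push CA → (p, ε, CAZ)
  ε-move, top C: go to r, push CC → (r, ε, CCAZ)
All input consumed in state r with stack CCAZ.

CCAZ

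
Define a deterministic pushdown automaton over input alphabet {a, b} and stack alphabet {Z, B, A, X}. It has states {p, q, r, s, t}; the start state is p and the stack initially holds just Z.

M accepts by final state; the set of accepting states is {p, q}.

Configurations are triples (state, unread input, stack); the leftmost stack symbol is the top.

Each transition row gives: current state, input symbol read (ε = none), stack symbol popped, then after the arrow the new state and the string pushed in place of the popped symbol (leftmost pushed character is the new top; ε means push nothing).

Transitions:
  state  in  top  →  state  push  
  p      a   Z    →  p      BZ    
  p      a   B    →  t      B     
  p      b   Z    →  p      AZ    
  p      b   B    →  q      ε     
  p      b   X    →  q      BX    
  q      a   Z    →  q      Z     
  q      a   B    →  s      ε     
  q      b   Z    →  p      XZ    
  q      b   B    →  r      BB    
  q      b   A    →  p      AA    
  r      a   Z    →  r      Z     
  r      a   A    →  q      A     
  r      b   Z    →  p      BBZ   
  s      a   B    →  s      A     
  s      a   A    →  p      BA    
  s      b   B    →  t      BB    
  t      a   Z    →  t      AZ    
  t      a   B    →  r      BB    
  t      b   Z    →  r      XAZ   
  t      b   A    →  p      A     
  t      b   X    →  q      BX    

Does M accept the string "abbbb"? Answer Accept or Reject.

Reject

(p, abbbb, Z) ⊢ (p, bbbb, BZ) ⊢ (q, bbb, Z) ⊢ (p, bb, XZ) ⊢ (q, b, BXZ) ⊢ (r, ε, BBXZ)
All input consumed; state r ∉ F and no further ε-move applies.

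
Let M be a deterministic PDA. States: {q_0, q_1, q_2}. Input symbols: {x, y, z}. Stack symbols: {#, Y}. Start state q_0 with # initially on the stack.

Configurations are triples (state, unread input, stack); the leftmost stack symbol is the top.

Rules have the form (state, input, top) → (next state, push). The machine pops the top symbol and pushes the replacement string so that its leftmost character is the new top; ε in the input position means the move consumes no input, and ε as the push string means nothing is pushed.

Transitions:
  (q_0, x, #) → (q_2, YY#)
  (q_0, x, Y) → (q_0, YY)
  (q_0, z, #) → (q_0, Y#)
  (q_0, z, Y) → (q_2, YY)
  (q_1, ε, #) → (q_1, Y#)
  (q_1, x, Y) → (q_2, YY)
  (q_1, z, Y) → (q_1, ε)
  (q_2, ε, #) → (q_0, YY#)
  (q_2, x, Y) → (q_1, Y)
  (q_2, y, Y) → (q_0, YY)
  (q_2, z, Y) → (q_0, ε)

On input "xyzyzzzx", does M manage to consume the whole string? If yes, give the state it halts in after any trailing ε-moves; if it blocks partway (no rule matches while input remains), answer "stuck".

q_1

(q_0, xyzyzzzx, #)
  read x, top #: go to q_2, push YY# → (q_2, yzyzzzx, YY#)
  read y, top Y: go to q_0, push YY → (q_0, zyzzzx, YYY#)
  read z, top Y: go to q_2, push YY → (q_2, yzzzx, YYYY#)
  read y, top Y: go to q_0, push YY → (q_0, zzzx, YYYYY#)
  read z, top Y: go to q_2, push YY → (q_2, zzx, YYYYYY#)
  read z, top Y: go to q_0, push ε → (q_0, zx, YYYYY#)
  read z, top Y: go to q_2, push YY → (q_2, x, YYYYYY#)
  read x, top Y: go to q_1, push Y → (q_1, ε, YYYYYY#)
All input consumed; M is in state q_1.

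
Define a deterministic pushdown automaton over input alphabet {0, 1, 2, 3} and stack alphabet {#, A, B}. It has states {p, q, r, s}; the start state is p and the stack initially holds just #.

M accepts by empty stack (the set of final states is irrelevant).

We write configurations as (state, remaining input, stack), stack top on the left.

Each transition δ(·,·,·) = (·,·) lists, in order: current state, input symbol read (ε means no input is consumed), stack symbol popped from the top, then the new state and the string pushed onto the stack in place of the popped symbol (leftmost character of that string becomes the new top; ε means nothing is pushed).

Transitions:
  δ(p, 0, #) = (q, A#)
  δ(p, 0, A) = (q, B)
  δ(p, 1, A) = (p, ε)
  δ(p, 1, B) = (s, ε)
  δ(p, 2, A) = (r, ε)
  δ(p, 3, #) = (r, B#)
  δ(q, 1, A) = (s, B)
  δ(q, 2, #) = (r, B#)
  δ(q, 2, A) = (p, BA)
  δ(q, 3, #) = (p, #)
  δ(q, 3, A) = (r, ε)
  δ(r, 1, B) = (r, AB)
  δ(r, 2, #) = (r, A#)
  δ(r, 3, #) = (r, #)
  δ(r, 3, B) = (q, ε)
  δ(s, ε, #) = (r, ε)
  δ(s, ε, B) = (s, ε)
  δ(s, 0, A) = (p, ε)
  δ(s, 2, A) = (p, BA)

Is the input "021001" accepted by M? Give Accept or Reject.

(p, 021001, #)
  read 0, top #: go to q, push A# → (q, 21001, A#)
  read 2, top A: go to p, push BA → (p, 1001, BA#)
  read 1, top B: go to s, push ε → (s, 001, A#)
  read 0, top A: go to p, push ε → (p, 01, #)
  read 0, top #: go to q, push A# → (q, 1, A#)
  read 1, top A: go to s, push B → (s, ε, B#)
  ε-move, top B: go to s, push ε → (s, ε, #)
  ε-move, top #: go to r, push ε → (r, ε, ε)
All input consumed and the stack is empty.

Accept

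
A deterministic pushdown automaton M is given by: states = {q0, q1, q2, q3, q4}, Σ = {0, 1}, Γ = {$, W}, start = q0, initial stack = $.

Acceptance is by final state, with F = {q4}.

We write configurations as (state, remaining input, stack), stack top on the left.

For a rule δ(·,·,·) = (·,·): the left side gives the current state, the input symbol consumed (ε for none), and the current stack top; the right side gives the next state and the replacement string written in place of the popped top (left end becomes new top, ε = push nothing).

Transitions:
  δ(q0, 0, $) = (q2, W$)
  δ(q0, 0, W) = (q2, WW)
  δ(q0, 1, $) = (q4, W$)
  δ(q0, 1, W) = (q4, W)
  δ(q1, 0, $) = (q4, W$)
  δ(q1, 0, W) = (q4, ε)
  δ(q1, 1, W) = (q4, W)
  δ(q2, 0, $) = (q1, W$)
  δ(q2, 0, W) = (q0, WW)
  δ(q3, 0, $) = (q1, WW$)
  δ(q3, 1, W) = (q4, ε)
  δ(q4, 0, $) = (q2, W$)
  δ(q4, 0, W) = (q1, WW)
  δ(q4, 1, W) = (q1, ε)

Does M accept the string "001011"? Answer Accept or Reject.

Reject

(q0, 001011, $) ⊢ (q2, 01011, W$) ⊢ (q0, 1011, WW$) ⊢ (q4, 011, WW$) ⊢ (q1, 11, WWW$) ⊢ (q4, 1, WWW$) ⊢ (q1, ε, WW$)
All input consumed; state q1 ∉ F and no further ε-move applies.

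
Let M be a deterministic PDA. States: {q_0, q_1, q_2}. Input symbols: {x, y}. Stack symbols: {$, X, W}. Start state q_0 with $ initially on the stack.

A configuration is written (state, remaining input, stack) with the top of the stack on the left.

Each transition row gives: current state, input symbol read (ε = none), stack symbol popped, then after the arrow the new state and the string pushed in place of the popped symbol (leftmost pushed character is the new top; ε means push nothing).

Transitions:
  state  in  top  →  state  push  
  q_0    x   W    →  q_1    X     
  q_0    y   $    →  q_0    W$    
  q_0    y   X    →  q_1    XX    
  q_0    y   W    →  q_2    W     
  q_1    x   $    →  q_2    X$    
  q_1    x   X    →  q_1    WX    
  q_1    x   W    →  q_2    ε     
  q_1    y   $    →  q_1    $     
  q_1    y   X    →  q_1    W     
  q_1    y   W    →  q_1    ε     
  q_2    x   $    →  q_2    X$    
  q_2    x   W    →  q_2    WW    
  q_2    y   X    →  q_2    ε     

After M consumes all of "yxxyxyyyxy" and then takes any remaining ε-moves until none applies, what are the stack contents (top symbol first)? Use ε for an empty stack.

(q_0, yxxyxyyyxy, $) ⊢ (q_0, xxyxyyyxy, W$) ⊢ (q_1, xyxyyyxy, X$) ⊢ (q_1, yxyyyxy, WX$) ⊢ (q_1, xyyyxy, X$) ⊢ (q_1, yyyxy, WX$) ⊢ (q_1, yyxy, X$) ⊢ (q_1, yxy, W$) ⊢ (q_1, xy, $) ⊢ (q_2, y, X$) ⊢ (q_2, ε, $)
All input consumed in state q_2 with stack $.

$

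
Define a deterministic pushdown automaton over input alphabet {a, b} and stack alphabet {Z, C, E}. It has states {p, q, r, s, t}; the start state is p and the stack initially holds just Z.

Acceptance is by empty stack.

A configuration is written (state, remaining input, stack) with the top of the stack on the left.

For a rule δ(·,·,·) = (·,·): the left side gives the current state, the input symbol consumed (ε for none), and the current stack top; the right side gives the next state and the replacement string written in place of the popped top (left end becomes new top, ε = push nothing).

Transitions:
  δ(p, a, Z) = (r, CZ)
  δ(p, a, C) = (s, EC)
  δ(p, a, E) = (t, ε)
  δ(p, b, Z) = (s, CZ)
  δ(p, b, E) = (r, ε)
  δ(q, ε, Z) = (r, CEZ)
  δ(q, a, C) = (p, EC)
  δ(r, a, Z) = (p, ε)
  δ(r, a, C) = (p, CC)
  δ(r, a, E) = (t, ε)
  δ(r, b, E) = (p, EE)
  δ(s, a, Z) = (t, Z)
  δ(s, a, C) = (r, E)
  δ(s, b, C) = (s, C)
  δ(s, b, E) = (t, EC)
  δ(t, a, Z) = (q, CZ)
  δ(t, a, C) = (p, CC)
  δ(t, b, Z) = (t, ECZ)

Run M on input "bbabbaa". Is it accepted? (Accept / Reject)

Reject

(p, bbabbaa, Z)
  read b, top Z: go to s, push CZ → (s, babbaa, CZ)
  read b, top C: go to s, push C → (s, abbaa, CZ)
  read a, top C: go to r, push E → (r, bbaa, EZ)
  read b, top E: go to p, push EE → (p, baa, EEZ)
  read b, top E: go to r, push ε → (r, aa, EZ)
  read a, top E: go to t, push ε → (t, a, Z)
  read a, top Z: go to q, push CZ → (q, ε, CZ)
All input consumed; stack is CZ, not empty, and no further ε-move applies.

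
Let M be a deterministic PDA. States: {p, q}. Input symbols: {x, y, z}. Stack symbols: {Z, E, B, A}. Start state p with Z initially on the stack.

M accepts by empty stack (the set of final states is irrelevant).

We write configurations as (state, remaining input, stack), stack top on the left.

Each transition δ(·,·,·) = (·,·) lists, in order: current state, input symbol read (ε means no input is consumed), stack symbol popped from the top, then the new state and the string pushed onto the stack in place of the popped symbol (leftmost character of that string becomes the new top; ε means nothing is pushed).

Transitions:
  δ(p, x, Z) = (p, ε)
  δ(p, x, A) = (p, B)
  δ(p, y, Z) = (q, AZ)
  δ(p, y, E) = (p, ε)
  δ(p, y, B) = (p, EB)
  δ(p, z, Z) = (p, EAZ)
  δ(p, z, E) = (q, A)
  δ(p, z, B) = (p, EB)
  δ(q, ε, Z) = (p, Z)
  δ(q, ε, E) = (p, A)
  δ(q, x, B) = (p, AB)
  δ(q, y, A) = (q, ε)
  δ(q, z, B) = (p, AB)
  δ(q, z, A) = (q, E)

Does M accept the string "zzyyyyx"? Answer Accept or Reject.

(p, zzyyyyx, Z) ⊢ (p, zyyyyx, EAZ) ⊢ (q, yyyyx, AAZ) ⊢ (q, yyyx, AZ) ⊢ (q, yyx, Z) ⊢ (p, yyx, Z) ⊢ (q, yx, AZ) ⊢ (q, x, Z) ⊢ (p, x, Z) ⊢ (p, ε, ε)
All input consumed and the stack is empty.

Accept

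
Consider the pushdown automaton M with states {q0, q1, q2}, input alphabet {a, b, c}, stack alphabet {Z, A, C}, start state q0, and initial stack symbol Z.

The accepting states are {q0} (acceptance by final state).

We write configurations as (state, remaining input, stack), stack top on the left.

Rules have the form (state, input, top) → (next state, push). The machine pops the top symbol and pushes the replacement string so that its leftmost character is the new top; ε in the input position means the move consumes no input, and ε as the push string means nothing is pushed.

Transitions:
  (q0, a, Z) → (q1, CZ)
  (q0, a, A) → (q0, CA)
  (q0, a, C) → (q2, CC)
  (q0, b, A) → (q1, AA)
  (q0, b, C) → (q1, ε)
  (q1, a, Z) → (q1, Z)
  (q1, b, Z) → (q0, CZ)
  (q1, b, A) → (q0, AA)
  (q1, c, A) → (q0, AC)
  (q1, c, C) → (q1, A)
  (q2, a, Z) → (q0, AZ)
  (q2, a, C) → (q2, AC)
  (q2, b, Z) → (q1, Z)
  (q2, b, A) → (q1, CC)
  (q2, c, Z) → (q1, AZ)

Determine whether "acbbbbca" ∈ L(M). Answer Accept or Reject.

Accept

One accepting computation: (q0, acbbbbca, Z) ⊢ (q1, cbbbbca, CZ) ⊢ (q1, bbbbca, AZ) ⊢ (q0, bbbca, AAZ) ⊢ (q1, bbca, AAAZ) ⊢ (q0, bca, AAAAZ) ⊢ (q1, ca, AAAAAZ) ⊢ (q0, a, ACAAAAZ) ⊢ (q0, ε, CACAAAAZ)
All input consumed and state q0 ∈ F.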